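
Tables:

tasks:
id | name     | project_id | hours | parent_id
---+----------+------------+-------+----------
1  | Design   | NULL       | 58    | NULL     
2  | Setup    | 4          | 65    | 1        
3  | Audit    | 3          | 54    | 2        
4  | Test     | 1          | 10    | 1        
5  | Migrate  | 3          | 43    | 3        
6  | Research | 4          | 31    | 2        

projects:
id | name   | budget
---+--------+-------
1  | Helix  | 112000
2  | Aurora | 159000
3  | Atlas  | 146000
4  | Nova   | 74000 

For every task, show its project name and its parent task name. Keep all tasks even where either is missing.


Two LEFT JOINs from the same base table tasks: one to projects via project_id, one to tasks itself via parent_id. Both are LEFT so every task is preserved.
Match against projects:
  - task 1 (Design): project_id=NULL, no match -> kept with NULL
  - task 2 (Setup): project_id=4 -> matches Nova
  - task 3 (Audit): project_id=3 -> matches Atlas
  - task 4 (Test): project_id=1 -> matches Helix
  - task 5 (Migrate): project_id=3 -> matches Atlas
  - task 6 (Research): project_id=4 -> matches Nova
Match against tasks (self):
  - task 1 (Design): parent_id=NULL -> NULL
  - task 2 (Setup): parent_id=1 -> Design
  - task 3 (Audit): parent_id=2 -> Setup
  - task 4 (Test): parent_id=1 -> Design
  - task 5 (Migrate): parent_id=3 -> Audit
  - task 6 (Research): parent_id=2 -> Setup

SQL:
SELECT a.name, b.name AS project, c.name AS parent
FROM tasks a
LEFT JOIN projects b ON a.project_id = b.id
LEFT JOIN tasks c ON a.parent_id = c.id

Result:
name     | project | parent
---------+---------+-------
Design   | NULL    | NULL  
Setup    | Nova    | Design
Audit    | Atlas   | Setup 
Test     | Helix   | Design
Migrate  | Atlas   | Audit 
Research | Nova    | Setup 


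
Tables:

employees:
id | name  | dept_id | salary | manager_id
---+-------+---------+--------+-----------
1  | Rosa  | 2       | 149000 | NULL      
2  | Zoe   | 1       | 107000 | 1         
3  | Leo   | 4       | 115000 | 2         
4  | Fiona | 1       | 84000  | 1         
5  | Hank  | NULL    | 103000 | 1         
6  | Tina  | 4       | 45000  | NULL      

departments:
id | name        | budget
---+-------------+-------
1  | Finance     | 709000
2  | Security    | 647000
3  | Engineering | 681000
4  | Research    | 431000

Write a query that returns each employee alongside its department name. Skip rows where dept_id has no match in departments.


INNER JOIN keeps only employees rows whose dept_id matches an id in departments. Walk through each employee:
  - employee 1 (Rosa): dept_id=2 -> matches Security
  - employee 2 (Zoe): dept_id=1 -> matches Finance
  - employee 3 (Leo): dept_id=4 -> matches Research
  - employee 4 (Fiona): dept_id=1 -> matches Finance
  - employee 5 (Hank): dept_id=NULL, no match -> dropped
  - employee 6 (Tina): dept_id=4 -> matches Research
So 1 of 6 rows is dropped.

SQL:
SELECT a.name, b.name AS department
FROM employees a
INNER JOIN departments b ON a.dept_id = b.id

Result:
name  | department
------+-----------
Rosa  | Security  
Zoe   | Finance   
Leo   | Research  
Fiona | Finance   
Tina  | Research  


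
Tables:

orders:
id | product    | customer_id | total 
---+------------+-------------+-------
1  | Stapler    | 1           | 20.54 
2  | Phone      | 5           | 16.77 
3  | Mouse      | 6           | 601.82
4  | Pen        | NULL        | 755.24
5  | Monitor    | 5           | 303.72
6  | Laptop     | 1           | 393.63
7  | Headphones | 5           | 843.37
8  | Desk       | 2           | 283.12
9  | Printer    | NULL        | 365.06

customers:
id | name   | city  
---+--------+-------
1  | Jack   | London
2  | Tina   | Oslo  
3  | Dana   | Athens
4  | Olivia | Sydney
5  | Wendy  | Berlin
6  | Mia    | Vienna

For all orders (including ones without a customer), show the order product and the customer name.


LEFT JOIN keeps every row from orders (the left table); where customer_id has no match in customers, the customer columns become NULL. Walk through each order:
  - order 1 (Stapler): customer_id=1 -> matches Jack
  - order 2 (Phone): customer_id=5 -> matches Wendy
  - order 3 (Mouse): customer_id=6 -> matches Mia
  - order 4 (Pen): customer_id=NULL, no match -> kept with NULL
  - order 5 (Monitor): customer_id=5 -> matches Wendy
  - order 6 (Laptop): customer_id=1 -> matches Jack
  - order 7 (Headphones): customer_id=5 -> matches Wendy
  - order 8 (Desk): customer_id=2 -> matches Tina
  - order 9 (Printer): customer_id=NULL, no match -> kept with NULL
All 9 rows appear; 2 have NULL customer.

SQL:
SELECT a.product, b.name AS customer
FROM orders a
LEFT JOIN customers b ON a.customer_id = b.id

Result:
product    | customer
-----------+---------
Stapler    | Jack    
Phone      | Wendy   
Mouse      | Mia     
Pen        | NULL    
Monitor    | Wendy   
Laptop     | Jack    
Headphones | Wendy   
Desk       | Tina    
Printer    | NULL    


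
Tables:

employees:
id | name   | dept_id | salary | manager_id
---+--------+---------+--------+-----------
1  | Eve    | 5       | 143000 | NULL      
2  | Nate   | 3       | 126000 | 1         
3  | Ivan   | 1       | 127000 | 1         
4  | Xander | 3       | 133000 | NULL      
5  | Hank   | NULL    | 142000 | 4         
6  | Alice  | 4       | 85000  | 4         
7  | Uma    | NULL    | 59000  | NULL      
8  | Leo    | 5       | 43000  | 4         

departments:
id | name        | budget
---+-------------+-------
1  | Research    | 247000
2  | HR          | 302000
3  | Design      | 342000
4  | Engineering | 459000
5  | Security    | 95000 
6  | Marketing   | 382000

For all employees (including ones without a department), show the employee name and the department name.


LEFT JOIN keeps every row from employees (the left table); where dept_id has no match in departments, the department columns become NULL. Walk through each employee:
  - employee 1 (Eve): dept_id=5 -> matches Security
  - employee 2 (Nate): dept_id=3 -> matches Design
  - employee 3 (Ivan): dept_id=1 -> matches Research
  - employee 4 (Xander): dept_id=3 -> matches Design
  - employee 5 (Hank): dept_id=NULL, no match -> kept with NULL
  - employee 6 (Alice): dept_id=4 -> matches Engineering
  - employee 7 (Uma): dept_id=NULL, no match -> kept with NULL
  - employee 8 (Leo): dept_id=5 -> matches Security
All 8 rows appear; 2 have NULL department.

SQL:
SELECT a.name, b.name AS department
FROM employees a
LEFT JOIN departments b ON a.dept_id = b.id

Result:
name   | department 
-------+------------
Eve    | Security   
Nate   | Design     
Ivan   | Research   
Xander | Design     
Hank   | NULL       
Alice  | Engineering
Uma    | NULL       
Leo    | Security   


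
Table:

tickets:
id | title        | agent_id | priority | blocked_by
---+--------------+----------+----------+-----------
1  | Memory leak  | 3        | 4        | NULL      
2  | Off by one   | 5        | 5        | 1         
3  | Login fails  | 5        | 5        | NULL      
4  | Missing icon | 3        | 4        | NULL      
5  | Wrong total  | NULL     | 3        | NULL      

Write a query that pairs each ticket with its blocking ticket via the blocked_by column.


This is a self-join: tickets is joined to a second copy of itself, matching each row's blocked_by to another row's id. Use LEFT JOIN so rows with blocked_by=NULL are kept.
  - ticket 1 (Memory leak): blocked_by=NULL -> NULL
  - ticket 2 (Off by one): blocked_by=1 -> Memory leak
  - ticket 3 (Login fails): blocked_by=NULL -> NULL
  - ticket 4 (Missing icon): blocked_by=NULL -> NULL
  - ticket 5 (Wrong total): blocked_by=NULL -> NULL

SQL:
SELECT a.title AS item, b.title AS blocked_by
FROM tickets a
LEFT JOIN tickets b ON a.blocked_by = b.id

Result:
item         | blocked_by 
-------------+------------
Memory leak  | NULL       
Off by one   | Memory leak
Login fails  | NULL       
Missing icon | NULL       
Wrong total  | NULL       


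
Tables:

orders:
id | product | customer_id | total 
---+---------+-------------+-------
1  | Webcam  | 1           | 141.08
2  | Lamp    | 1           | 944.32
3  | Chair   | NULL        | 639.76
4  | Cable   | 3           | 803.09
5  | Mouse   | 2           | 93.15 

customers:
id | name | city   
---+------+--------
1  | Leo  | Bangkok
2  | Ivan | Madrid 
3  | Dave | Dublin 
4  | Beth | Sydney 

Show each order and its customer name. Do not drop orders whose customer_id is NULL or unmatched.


LEFT JOIN keeps every row from orders (the left table); where customer_id has no match in customers, the customer columns become NULL. Walk through each order:
  - order 1 (Webcam): customer_id=1 -> matches Leo
  - order 2 (Lamp): customer_id=1 -> matches Leo
  - order 3 (Chair): customer_id=NULL, no match -> kept with NULL
  - order 4 (Cable): customer_id=3 -> matches Dave
  - order 5 (Mouse): customer_id=2 -> matches Ivan
All 5 rows appear; 1 has NULL customer.

SQL:
SELECT a.product, b.name AS customer
FROM orders a
LEFT JOIN customers b ON a.customer_id = b.id

Result:
product | customer
--------+---------
Webcam  | Leo     
Lamp    | Leo     
Chair   | NULL    
Cable   | Dave    
Mouse   | Ivan    


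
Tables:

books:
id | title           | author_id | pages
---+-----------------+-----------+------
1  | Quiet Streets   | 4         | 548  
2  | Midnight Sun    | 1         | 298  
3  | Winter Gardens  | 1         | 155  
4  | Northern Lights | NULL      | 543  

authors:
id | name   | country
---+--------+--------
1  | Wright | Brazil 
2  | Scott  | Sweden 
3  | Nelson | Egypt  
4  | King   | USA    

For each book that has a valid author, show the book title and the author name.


INNER JOIN keeps only books rows whose author_id matches an id in authors. Walk through each book:
  - book 1 (Quiet Streets): author_id=4 -> matches King
  - book 2 (Midnight Sun): author_id=1 -> matches Wright
  - book 3 (Winter Gardens): author_id=1 -> matches Wright
  - book 4 (Northern Lights): author_id=NULL, no match -> dropped
So 1 of 4 rows is dropped.

SQL:
SELECT a.title, b.name AS author
FROM books a
INNER JOIN authors b ON a.author_id = b.id

Result:
title          | author
---------------+-------
Quiet Streets  | King  
Midnight Sun   | Wright
Winter Gardens | Wright


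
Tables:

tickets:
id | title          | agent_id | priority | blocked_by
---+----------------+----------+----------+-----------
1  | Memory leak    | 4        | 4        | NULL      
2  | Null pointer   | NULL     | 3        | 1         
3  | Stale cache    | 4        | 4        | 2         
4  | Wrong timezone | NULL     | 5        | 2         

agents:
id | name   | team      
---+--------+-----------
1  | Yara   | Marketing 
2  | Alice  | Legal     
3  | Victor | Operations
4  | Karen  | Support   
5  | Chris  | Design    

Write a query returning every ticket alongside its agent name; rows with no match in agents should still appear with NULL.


LEFT JOIN keeps every row from tickets (the left table); where agent_id has no match in agents, the agent columns become NULL. Walk through each ticket:
  - ticket 1 (Memory leak): agent_id=4 -> matches Karen
  - ticket 2 (Null pointer): agent_id=NULL, no match -> kept with NULL
  - ticket 3 (Stale cache): agent_id=4 -> matches Karen
  - ticket 4 (Wrong timezone): agent_id=NULL, no match -> kept with NULL
All 4 rows appear; 2 have NULL agent.

SQL:
SELECT a.title, b.name AS agent
FROM tickets a
LEFT JOIN agents b ON a.agent_id = b.id

Result:
title          | agent
---------------+------
Memory leak    | Karen
Null pointer   | NULL 
Stale cache    | Karen
Wrong timezone | NULL 


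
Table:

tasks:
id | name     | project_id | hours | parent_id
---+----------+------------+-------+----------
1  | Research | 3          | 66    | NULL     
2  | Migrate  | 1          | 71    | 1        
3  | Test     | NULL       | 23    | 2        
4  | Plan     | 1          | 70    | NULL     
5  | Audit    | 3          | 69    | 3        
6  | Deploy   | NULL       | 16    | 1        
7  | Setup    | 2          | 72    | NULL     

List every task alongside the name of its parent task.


This is a self-join: tasks is joined to a second copy of itself, matching each row's parent_id to another row's id. Use LEFT JOIN so rows with parent_id=NULL are kept.
  - task 1 (Research): parent_id=NULL -> NULL
  - task 2 (Migrate): parent_id=1 -> Research
  - task 3 (Test): parent_id=2 -> Migrate
  - task 4 (Plan): parent_id=NULL -> NULL
  - task 5 (Audit): parent_id=3 -> Test
  - task 6 (Deploy): parent_id=1 -> Research
  - task 7 (Setup): parent_id=NULL -> NULL

SQL:
SELECT a.name AS item, b.name AS parent
FROM tasks a
LEFT JOIN tasks b ON a.parent_id = b.id

Result:
item     | parent  
---------+---------
Research | NULL    
Migrate  | Research
Test     | Migrate 
Plan     | NULL    
Audit    | Test    
Deploy   | Research
Setup    | NULL    


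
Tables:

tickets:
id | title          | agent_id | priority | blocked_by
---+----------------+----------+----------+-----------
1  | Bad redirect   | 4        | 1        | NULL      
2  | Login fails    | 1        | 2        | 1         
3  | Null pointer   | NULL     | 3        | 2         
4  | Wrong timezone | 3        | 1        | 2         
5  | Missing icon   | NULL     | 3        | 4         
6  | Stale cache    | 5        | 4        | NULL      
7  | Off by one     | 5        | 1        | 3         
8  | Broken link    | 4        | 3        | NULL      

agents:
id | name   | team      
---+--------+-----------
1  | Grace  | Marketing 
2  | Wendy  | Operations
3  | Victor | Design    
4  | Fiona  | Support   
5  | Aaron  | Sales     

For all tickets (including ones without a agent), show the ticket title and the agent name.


LEFT JOIN keeps every row from tickets (the left table); where agent_id has no match in agents, the agent columns become NULL. Walk through each ticket:
  - ticket 1 (Bad redirect): agent_id=4 -> matches Fiona
  - ticket 2 (Login fails): agent_id=1 -> matches Grace
  - ticket 3 (Null pointer): agent_id=NULL, no match -> kept with NULL
  - ticket 4 (Wrong timezone): agent_id=3 -> matches Victor
  - ticket 5 (Missing icon): agent_id=NULL, no match -> kept with NULL
  - ticket 6 (Stale cache): agent_id=5 -> matches Aaron
  - ticket 7 (Off by one): agent_id=5 -> matches Aaron
  - ticket 8 (Broken link): agent_id=4 -> matches Fiona
All 8 rows appear; 2 have NULL agent.

SQL:
SELECT a.title, b.name AS agent
FROM tickets a
LEFT JOIN agents b ON a.agent_id = b.id

Result:
title          | agent 
---------------+-------
Bad redirect   | Fiona 
Login fails    | Grace 
Null pointer   | NULL  
Wrong timezone | Victor
Missing icon   | NULL  
Stale cache    | Aaron 
Off by one     | Aaron 
Broken link    | Fiona 


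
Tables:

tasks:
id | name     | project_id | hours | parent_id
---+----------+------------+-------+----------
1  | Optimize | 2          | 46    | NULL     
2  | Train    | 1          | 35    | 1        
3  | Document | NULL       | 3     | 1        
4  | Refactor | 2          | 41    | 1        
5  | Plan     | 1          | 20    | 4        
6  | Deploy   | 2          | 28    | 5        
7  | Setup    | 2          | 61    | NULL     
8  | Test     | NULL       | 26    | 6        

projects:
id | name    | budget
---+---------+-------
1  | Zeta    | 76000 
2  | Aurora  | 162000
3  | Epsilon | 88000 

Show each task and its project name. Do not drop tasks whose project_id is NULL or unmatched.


LEFT JOIN keeps every row from tasks (the left table); where project_id has no match in projects, the project columns become NULL. Walk through each task:
  - task 1 (Optimize): project_id=2 -> matches Aurora
  - task 2 (Train): project_id=1 -> matches Zeta
  - task 3 (Document): project_id=NULL, no match -> kept with NULL
  - task 4 (Refactor): project_id=2 -> matches Aurora
  - task 5 (Plan): project_id=1 -> matches Zeta
  - task 6 (Deploy): project_id=2 -> matches Aurora
  - task 7 (Setup): project_id=2 -> matches Aurora
  - task 8 (Test): project_id=NULL, no match -> kept with NULL
All 8 rows appear; 2 have NULL project.

SQL:
SELECT a.name, b.name AS project
FROM tasks a
LEFT JOIN projects b ON a.project_id = b.id

Result:
name     | project
---------+--------
Optimize | Aurora 
Train    | Zeta   
Document | NULL   
Refactor | Aurora 
Plan     | Zeta   
Deploy   | Aurora 
Setup    | Aurora 
Test     | NULL   


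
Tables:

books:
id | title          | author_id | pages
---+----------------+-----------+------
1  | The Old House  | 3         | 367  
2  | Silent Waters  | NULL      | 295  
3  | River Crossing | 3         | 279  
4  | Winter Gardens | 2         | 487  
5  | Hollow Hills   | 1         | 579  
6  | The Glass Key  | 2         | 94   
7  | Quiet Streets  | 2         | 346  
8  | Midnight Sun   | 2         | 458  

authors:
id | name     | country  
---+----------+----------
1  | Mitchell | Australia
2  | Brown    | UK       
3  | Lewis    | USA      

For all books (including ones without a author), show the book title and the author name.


LEFT JOIN keeps every row from books (the left table); where author_id has no match in authors, the author columns become NULL. Walk through each book:
  - book 1 (The Old House): author_id=3 -> matches Lewis
  - book 2 (Silent Waters): author_id=NULL, no match -> kept with NULL
  - book 3 (River Crossing): author_id=3 -> matches Lewis
  - book 4 (Winter Gardens): author_id=2 -> matches Brown
  - book 5 (Hollow Hills): author_id=1 -> matches Mitchell
  - book 6 (The Glass Key): author_id=2 -> matches Brown
  - book 7 (Quiet Streets): author_id=2 -> matches Brown
  - book 8 (Midnight Sun): author_id=2 -> matches Brown
All 8 rows appear; 1 has NULL author.

SQL:
SELECT a.title, b.name AS author
FROM books a
LEFT JOIN authors b ON a.author_id = b.id

Result:
title          | author  
---------------+---------
The Old House  | Lewis   
Silent Waters  | NULL    
River Crossing | Lewis   
Winter Gardens | Brown   
Hollow Hills   | Mitchell
The Glass Key  | Brown   
Quiet Streets  | Brown   
Midnight Sun   | Brown   


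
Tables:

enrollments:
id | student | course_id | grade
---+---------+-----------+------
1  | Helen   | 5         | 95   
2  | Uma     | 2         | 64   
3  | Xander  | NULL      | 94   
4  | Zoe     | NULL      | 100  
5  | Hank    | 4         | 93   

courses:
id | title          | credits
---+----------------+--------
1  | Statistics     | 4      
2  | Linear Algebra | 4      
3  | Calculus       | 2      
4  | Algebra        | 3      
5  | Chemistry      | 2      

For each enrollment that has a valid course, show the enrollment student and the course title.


INNER JOIN keeps only enrollments rows whose course_id matches an id in courses. Walk through each enrollment:
  - enrollment 1 (Helen): course_id=5 -> matches Chemistry
  - enrollment 2 (Uma): course_id=2 -> matches Linear Algebra
  - enrollment 3 (Xander): course_id=NULL, no match -> dropped
  - enrollment 4 (Zoe): course_id=NULL, no match -> dropped
  - enrollment 5 (Hank): course_id=4 -> matches Algebra
So 2 of 5 rows are dropped.

SQL:
SELECT a.student, b.title AS course
FROM enrollments a
INNER JOIN courses b ON a.course_id = b.id

Result:
student | course        
--------+---------------
Helen   | Chemistry     
Uma     | Linear Algebra
Hank    | Algebra       


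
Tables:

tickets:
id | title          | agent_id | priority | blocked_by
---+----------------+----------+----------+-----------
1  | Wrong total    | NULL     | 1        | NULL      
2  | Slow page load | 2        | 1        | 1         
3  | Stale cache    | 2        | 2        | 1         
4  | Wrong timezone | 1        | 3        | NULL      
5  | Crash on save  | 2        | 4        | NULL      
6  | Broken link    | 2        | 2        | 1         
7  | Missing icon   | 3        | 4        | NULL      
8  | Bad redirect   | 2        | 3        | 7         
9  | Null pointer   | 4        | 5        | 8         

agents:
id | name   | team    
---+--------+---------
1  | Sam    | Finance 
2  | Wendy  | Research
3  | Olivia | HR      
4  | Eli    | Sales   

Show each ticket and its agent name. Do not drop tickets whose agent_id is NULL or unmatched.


LEFT JOIN keeps every row from tickets (the left table); where agent_id has no match in agents, the agent columns become NULL. Walk through each ticket:
  - ticket 1 (Wrong total): agent_id=NULL, no match -> kept with NULL
  - ticket 2 (Slow page load): agent_id=2 -> matches Wendy
  - ticket 3 (Stale cache): agent_id=2 -> matches Wendy
  - ticket 4 (Wrong timezone): agent_id=1 -> matches Sam
  - ticket 5 (Crash on save): agent_id=2 -> matches Wendy
  - ticket 6 (Broken link): agent_id=2 -> matches Wendy
  - ticket 7 (Missing icon): agent_id=3 -> matches Olivia
  - ticket 8 (Bad redirect): agent_id=2 -> matches Wendy
  - ticket 9 (Null pointer): agent_id=4 -> matches Eli
All 9 rows appear; 1 has NULL agent.

SQL:
SELECT a.title, b.name AS agent
FROM tickets a
LEFT JOIN agents b ON a.agent_id = b.id

Result:
title          | agent 
---------------+-------
Wrong total    | NULL  
Slow page load | Wendy 
Stale cache    | Wendy 
Wrong timezone | Sam   
Crash on save  | Wendy 
Broken link    | Wendy 
Missing icon   | Olivia
Bad redirect   | Wendy 
Null pointer   | Eli   


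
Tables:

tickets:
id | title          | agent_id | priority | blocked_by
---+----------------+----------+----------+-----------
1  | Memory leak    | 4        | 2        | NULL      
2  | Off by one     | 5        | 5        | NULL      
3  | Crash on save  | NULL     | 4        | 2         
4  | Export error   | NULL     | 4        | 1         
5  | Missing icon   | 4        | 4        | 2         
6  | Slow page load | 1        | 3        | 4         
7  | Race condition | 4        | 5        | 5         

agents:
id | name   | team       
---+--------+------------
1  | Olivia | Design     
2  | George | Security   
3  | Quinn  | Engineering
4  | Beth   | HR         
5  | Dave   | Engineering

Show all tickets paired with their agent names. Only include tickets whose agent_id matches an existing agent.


INNER JOIN keeps only tickets rows whose agent_id matches an id in agents. Walk through each ticket:
  - ticket 1 (Memory leak): agent_id=4 -> matches Beth
  - ticket 2 (Off by one): agent_id=5 -> matches Dave
  - ticket 3 (Crash on save): agent_id=NULL, no match -> dropped
  - ticket 4 (Export error): agent_id=NULL, no match -> dropped
  - ticket 5 (Missing icon): agent_id=4 -> matches Beth
  - ticket 6 (Slow page load): agent_id=1 -> matches Olivia
  - ticket 7 (Race condition): agent_id=4 -> matches Beth
So 2 of 7 rows are dropped.

SQL:
SELECT a.title, b.name AS agent
FROM tickets a
INNER JOIN agents b ON a.agent_id = b.id

Result:
title          | agent 
---------------+-------
Memory leak    | Beth  
Off by one     | Dave  
Missing icon   | Beth  
Slow page load | Olivia
Race condition | Beth  


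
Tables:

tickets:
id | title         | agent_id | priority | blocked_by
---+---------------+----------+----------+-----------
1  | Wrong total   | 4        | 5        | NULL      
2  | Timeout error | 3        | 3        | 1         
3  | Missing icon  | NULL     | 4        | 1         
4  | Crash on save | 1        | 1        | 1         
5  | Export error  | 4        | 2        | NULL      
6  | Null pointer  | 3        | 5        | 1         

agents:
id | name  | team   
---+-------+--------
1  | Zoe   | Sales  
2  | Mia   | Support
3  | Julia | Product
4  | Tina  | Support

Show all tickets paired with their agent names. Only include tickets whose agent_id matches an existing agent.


INNER JOIN keeps only tickets rows whose agent_id matches an id in agents. Walk through each ticket:
  - ticket 1 (Wrong total): agent_id=4 -> matches Tina
  - ticket 2 (Timeout error): agent_id=3 -> matches Julia
  - ticket 3 (Missing icon): agent_id=NULL, no match -> dropped
  - ticket 4 (Crash on save): agent_id=1 -> matches Zoe
  - ticket 5 (Export error): agent_id=4 -> matches Tina
  - ticket 6 (Null pointer): agent_id=3 -> matches Julia
So 1 of 6 rows is dropped.

SQL:
SELECT a.title, b.name AS agent
FROM tickets a
INNER JOIN agents b ON a.agent_id = b.id

Result:
title         | agent
--------------+------
Wrong total   | Tina 
Timeout error | Julia
Crash on save | Zoe  
Export error  | Tina 
Null pointer  | Julia


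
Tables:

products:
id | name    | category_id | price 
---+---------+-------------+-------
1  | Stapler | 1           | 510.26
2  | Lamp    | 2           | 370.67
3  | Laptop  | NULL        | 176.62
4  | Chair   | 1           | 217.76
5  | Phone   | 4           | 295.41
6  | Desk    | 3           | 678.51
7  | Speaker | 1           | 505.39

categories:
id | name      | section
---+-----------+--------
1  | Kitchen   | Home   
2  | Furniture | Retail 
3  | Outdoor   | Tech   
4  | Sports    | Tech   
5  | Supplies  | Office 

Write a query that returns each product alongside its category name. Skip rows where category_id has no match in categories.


INNER JOIN keeps only products rows whose category_id matches an id in categories. Walk through each product:
  - product 1 (Stapler): category_id=1 -> matches Kitchen
  - product 2 (Lamp): category_id=2 -> matches Furniture
  - product 3 (Laptop): category_id=NULL, no match -> dropped
  - product 4 (Chair): category_id=1 -> matches Kitchen
  - product 5 (Phone): category_id=4 -> matches Sports
  - product 6 (Desk): category_id=3 -> matches Outdoor
  - product 7 (Speaker): category_id=1 -> matches Kitchen
So 1 of 7 rows is dropped.

SQL:
SELECT a.name, b.name AS category
FROM products a
INNER JOIN categories b ON a.category_id = b.id

Result:
name    | category 
--------+----------
Stapler | Kitchen  
Lamp    | Furniture
Chair   | Kitchen  
Phone   | Sports   
Desk    | Outdoor  
Speaker | Kitchen  


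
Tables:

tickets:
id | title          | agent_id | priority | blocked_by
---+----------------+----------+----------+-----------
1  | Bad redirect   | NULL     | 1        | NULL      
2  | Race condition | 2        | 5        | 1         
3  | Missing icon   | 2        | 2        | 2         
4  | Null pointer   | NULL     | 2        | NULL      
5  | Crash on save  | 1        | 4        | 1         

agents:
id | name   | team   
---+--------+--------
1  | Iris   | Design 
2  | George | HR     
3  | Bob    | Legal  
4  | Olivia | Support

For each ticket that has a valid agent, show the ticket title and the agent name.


INNER JOIN keeps only tickets rows whose agent_id matches an id in agents. Walk through each ticket:
  - ticket 1 (Bad redirect): agent_id=NULL, no match -> dropped
  - ticket 2 (Race condition): agent_id=2 -> matches George
  - ticket 3 (Missing icon): agent_id=2 -> matches George
  - ticket 4 (Null pointer): agent_id=NULL, no match -> dropped
  - ticket 5 (Crash on save): agent_id=1 -> matches Iris
So 2 of 5 rows are dropped.

SQL:
SELECT a.title, b.name AS agent
FROM tickets a
INNER JOIN agents b ON a.agent_id = b.id

Result:
title          | agent 
---------------+-------
Race condition | George
Missing icon   | George
Crash on save  | Iris  


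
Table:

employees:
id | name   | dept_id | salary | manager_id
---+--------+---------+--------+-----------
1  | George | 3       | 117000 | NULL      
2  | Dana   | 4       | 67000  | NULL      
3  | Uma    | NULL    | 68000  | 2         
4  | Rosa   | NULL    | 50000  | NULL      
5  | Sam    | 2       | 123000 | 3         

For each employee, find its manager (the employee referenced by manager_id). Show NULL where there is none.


This is a self-join: employees is joined to a second copy of itself, matching each row's manager_id to another row's id. Use LEFT JOIN so rows with manager_id=NULL are kept.
  - employee 1 (George): manager_id=NULL -> NULL
  - employee 2 (Dana): manager_id=NULL -> NULL
  - employee 3 (Uma): manager_id=2 -> Dana
  - employee 4 (Rosa): manager_id=NULL -> NULL
  - employee 5 (Sam): manager_id=3 -> Uma

SQL:
SELECT a.name AS item, b.name AS manager
FROM employees a
LEFT JOIN employees b ON a.manager_id = b.id

Result:
item   | manager
-------+--------
George | NULL   
Dana   | NULL   
Uma    | Dana   
Rosa   | NULL   
Sam    | Uma    


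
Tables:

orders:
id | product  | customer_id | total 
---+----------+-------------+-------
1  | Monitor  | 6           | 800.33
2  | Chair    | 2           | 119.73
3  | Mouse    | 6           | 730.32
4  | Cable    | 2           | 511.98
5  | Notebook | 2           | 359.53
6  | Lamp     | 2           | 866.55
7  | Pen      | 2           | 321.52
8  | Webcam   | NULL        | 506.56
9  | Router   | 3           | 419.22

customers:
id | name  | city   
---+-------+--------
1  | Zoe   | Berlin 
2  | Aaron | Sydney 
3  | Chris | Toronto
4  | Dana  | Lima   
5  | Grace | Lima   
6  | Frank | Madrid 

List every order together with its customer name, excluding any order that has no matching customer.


INNER JOIN keeps only orders rows whose customer_id matches an id in customers. Walk through each order:
  - order 1 (Monitor): customer_id=6 -> matches Frank
  - order 2 (Chair): customer_id=2 -> matches Aaron
  - order 3 (Mouse): customer_id=6 -> matches Frank
  - order 4 (Cable): customer_id=2 -> matches Aaron
  - order 5 (Notebook): customer_id=2 -> matches Aaron
  - order 6 (Lamp): customer_id=2 -> matches Aaron
  - order 7 (Pen): customer_id=2 -> matches Aaron
  - order 8 (Webcam): customer_id=NULL, no match -> dropped
  - order 9 (Router): customer_id=3 -> matches Chris
So 1 of 9 rows is dropped.

SQL:
SELECT a.product, b.name AS customer
FROM orders a
INNER JOIN customers b ON a.customer_id = b.id

Result:
product  | customer
---------+---------
Monitor  | Frank   
Chair    | Aaron   
Mouse    | Frank   
Cable    | Aaron   
Notebook | Aaron   
Lamp     | Aaron   
Pen      | Aaron   
Router   | Chris   


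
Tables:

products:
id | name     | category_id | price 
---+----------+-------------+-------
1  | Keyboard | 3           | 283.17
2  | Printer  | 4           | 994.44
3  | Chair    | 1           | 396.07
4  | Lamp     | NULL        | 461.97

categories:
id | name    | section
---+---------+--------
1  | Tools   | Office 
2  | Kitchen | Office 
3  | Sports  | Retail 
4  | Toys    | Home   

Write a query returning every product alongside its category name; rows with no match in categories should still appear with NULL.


LEFT JOIN keeps every row from products (the left table); where category_id has no match in categories, the category columns become NULL. Walk through each product:
  - product 1 (Keyboard): category_id=3 -> matches Sports
  - product 2 (Printer): category_id=4 -> matches Toys
  - product 3 (Chair): category_id=1 -> matches Tools
  - product 4 (Lamp): category_id=NULL, no match -> kept with NULL
All 4 rows appear; 1 has NULL category.

SQL:
SELECT a.name, b.name AS category
FROM products a
LEFT JOIN categories b ON a.category_id = b.id

Result:
name     | category
---------+---------
Keyboard | Sports  
Printer  | Toys    
Chair    | Tools   
Lamp     | NULL    


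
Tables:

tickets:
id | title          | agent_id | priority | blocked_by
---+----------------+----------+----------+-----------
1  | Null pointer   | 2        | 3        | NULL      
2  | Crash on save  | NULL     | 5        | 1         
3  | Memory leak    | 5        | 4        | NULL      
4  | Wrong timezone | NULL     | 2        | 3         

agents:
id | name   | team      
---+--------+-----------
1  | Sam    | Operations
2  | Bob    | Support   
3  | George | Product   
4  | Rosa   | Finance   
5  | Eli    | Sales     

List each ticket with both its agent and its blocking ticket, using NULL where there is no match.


Two LEFT JOINs from the same base table tickets: one to agents via agent_id, one to tickets itself via blocked_by. Both are LEFT so every ticket is preserved.
Match against agents:
  - ticket 1 (Null pointer): agent_id=2 -> matches Bob
  - ticket 2 (Crash on save): agent_id=NULL, no match -> kept with NULL
  - ticket 3 (Memory leak): agent_id=5 -> matches Eli
  - ticket 4 (Wrong timezone): agent_id=NULL, no match -> kept with NULL
Match against tickets (self):
  - ticket 1 (Null pointer): blocked_by=NULL -> NULL
  - ticket 2 (Crash on save): blocked_by=1 -> Null pointer
  - ticket 3 (Memory leak): blocked_by=NULL -> NULL
  - ticket 4 (Wrong timezone): blocked_by=3 -> Memory leak

SQL:
SELECT a.title, b.name AS agent, c.title AS blocked_by
FROM tickets a
LEFT JOIN agents b ON a.agent_id = b.id
LEFT JOIN tickets c ON a.blocked_by = c.id

Result:
title          | agent | blocked_by  
---------------+-------+-------------
Null pointer   | Bob   | NULL        
Crash on save  | NULL  | Null pointer
Memory leak    | Eli   | NULL        
Wrong timezone | NULL  | Memory leak 


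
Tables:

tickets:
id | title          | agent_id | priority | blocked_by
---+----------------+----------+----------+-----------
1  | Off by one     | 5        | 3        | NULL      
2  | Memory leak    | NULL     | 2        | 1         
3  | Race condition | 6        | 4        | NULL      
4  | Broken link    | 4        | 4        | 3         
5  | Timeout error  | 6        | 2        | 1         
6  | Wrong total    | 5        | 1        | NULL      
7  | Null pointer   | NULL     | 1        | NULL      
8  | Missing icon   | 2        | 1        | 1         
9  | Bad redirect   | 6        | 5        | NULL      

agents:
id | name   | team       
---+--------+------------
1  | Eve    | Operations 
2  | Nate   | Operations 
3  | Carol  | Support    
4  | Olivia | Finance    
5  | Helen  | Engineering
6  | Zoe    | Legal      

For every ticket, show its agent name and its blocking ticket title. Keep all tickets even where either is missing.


Two LEFT JOINs from the same base table tickets: one to agents via agent_id, one to tickets itself via blocked_by. Both are LEFT so every ticket is preserved.
Match against agents:
  - ticket 1 (Off by one): agent_id=5 -> matches Helen
  - ticket 2 (Memory leak): agent_id=NULL, no match -> kept with NULL
  - ticket 3 (Race condition): agent_id=6 -> matches Zoe
  - ticket 4 (Broken link): agent_id=4 -> matches Olivia
  - ticket 5 (Timeout error): agent_id=6 -> matches Zoe
  - ticket 6 (Wrong total): agent_id=5 -> matches Helen
  - ticket 7 (Null pointer): agent_id=NULL, no match -> kept with NULL
  - ticket 8 (Missing icon): agent_id=2 -> matches Nate
  - ticket 9 (Bad redirect): agent_id=6 -> matches Zoe
Match against tickets (self):
  - ticket 1 (Off by one): blocked_by=NULL -> NULL
  - ticket 2 (Memory leak): blocked_by=1 -> Off by one
  - ticket 3 (Race condition): blocked_by=NULL -> NULL
  - ticket 4 (Broken link): blocked_by=3 -> Race condition
  - ticket 5 (Timeout error): blocked_by=1 -> Off by one
  - ticket 6 (Wrong total): blocked_by=NULL -> NULL
  - ticket 7 (Null pointer): blocked_by=NULL -> NULL
  - ticket 8 (Missing icon): blocked_by=1 -> Off by one
  - ticket 9 (Bad redirect): blocked_by=NULL -> NULL

SQL:
SELECT a.title, b.name AS agent, c.title AS blocked_by
FROM tickets a
LEFT JOIN agents b ON a.agent_id = b.id
LEFT JOIN tickets c ON a.blocked_by = c.id

Result:
title          | agent  | blocked_by    
---------------+--------+---------------
Off by one     | Helen  | NULL          
Memory leak    | NULL   | Off by one    
Race condition | Zoe    | NULL          
Broken link    | Olivia | Race condition
Timeout error  | Zoe    | Off by one    
Wrong total    | Helen  | NULL          
Null pointer   | NULL   | NULL          
Missing icon   | Nate   | Off by one    
Bad redirect   | Zoe    | NULL          


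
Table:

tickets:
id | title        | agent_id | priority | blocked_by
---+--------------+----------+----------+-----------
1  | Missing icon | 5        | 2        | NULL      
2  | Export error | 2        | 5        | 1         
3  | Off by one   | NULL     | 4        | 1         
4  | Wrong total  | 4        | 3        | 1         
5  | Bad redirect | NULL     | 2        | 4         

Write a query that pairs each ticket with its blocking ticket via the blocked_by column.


This is a self-join: tickets is joined to a second copy of itself, matching each row's blocked_by to another row's id. Use LEFT JOIN so rows with blocked_by=NULL are kept.
  - ticket 1 (Missing icon): blocked_by=NULL -> NULL
  - ticket 2 (Export error): blocked_by=1 -> Missing icon
  - ticket 3 (Off by one): blocked_by=1 -> Missing icon
  - ticket 4 (Wrong total): blocked_by=1 -> Missing icon
  - ticket 5 (Bad redirect): blocked_by=4 -> Wrong total

SQL:
SELECT a.title AS item, b.title AS blocked_by
FROM tickets a
LEFT JOIN tickets b ON a.blocked_by = b.id

Result:
item         | blocked_by  
-------------+-------------
Missing icon | NULL        
Export error | Missing icon
Off by one   | Missing icon
Wrong total  | Missing icon
Bad redirect | Wrong total 


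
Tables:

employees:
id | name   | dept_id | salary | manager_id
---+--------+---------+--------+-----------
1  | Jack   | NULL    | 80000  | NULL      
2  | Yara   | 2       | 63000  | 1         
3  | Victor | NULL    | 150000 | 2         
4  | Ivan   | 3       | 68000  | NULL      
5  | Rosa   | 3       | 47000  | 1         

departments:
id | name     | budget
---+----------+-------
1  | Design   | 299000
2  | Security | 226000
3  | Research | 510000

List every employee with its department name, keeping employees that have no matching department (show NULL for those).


LEFT JOIN keeps every row from employees (the left table); where dept_id has no match in departments, the department columns become NULL. Walk through each employee:
  - employee 1 (Jack): dept_id=NULL, no match -> kept with NULL
  - employee 2 (Yara): dept_id=2 -> matches Security
  - employee 3 (Victor): dept_id=NULL, no match -> kept with NULL
  - employee 4 (Ivan): dept_id=3 -> matches Research
  - employee 5 (Rosa): dept_id=3 -> matches Research
All 5 rows appear; 2 have NULL department.

SQL:
SELECT a.name, b.name AS department
FROM employees a
LEFT JOIN departments b ON a.dept_id = b.id

Result:
name   | department
-------+-----------
Jack   | NULL      
Yara   | Security  
Victor | NULL      
Ivan   | Research  
Rosa   | Research  


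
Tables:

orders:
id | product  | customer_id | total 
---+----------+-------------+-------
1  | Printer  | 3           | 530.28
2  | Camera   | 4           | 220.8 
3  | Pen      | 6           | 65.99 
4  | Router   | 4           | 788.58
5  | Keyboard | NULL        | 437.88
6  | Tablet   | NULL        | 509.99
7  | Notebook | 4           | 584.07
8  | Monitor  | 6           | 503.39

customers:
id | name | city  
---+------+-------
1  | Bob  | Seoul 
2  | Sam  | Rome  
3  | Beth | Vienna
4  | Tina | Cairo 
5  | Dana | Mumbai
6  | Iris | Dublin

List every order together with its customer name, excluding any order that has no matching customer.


INNER JOIN keeps only orders rows whose customer_id matches an id in customers. Walk through each order:
  - order 1 (Printer): customer_id=3 -> matches Beth
  - order 2 (Camera): customer_id=4 -> matches Tina
  - order 3 (Pen): customer_id=6 -> matches Iris
  - order 4 (Router): customer_id=4 -> matches Tina
  - order 5 (Keyboard): customer_id=NULL, no match -> dropped
  - order 6 (Tablet): customer_id=NULL, no match -> dropped
  - order 7 (Notebook): customer_id=4 -> matches Tina
  - order 8 (Monitor): customer_id=6 -> matches Iris
So 2 of 8 rows are dropped.

SQL:
SELECT a.product, b.name AS customer
FROM orders a
INNER JOIN customers b ON a.customer_id = b.id

Result:
product  | customer
---------+---------
Printer  | Beth    
Camera   | Tina    
Pen      | Iris    
Router   | Tina    
Notebook | Tina    
Monitor  | Iris    


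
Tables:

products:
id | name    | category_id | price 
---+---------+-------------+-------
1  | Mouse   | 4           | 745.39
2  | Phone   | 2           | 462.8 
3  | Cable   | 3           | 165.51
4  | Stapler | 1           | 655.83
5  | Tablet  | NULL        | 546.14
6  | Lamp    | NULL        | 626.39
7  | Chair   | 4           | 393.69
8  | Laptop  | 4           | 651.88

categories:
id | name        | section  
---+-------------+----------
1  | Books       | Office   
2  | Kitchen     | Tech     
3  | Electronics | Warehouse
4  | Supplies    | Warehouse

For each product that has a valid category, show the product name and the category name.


INNER JOIN keeps only products rows whose category_id matches an id in categories. Walk through each product:
  - product 1 (Mouse): category_id=4 -> matches Supplies
  - product 2 (Phone): category_id=2 -> matches Kitchen
  - product 3 (Cable): category_id=3 -> matches Electronics
  - product 4 (Stapler): category_id=1 -> matches Books
  - product 5 (Tablet): category_id=NULL, no match -> dropped
  - product 6 (Lamp): category_id=NULL, no match -> dropped
  - product 7 (Chair): category_id=4 -> matches Supplies
  - product 8 (Laptop): category_id=4 -> matches Supplies
So 2 of 8 rows are dropped.

SQL:
SELECT a.name, b.name AS category
FROM products a
INNER JOIN categories b ON a.category_id = b.id

Result:
name    | category   
--------+------------
Mouse   | Supplies   
Phone   | Kitchen    
Cable   | Electronics
Stapler | Books      
Chair   | Supplies   
Laptop  | Supplies   
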